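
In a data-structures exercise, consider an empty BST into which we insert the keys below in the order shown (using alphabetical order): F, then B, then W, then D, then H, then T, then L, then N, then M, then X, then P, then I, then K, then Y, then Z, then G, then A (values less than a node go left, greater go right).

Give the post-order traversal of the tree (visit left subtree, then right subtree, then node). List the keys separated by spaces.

A D B G K I M P N L T H Z Y X W F

Resulting structure (node: left, right):
  F: L=B, R=W
  B: L=A, R=D
  W: L=H, R=X
  D: L=–, R=–
  H: L=G, R=T
  T: L=L, R=–
  L: L=I, R=N
  N: L=M, R=P
  M: L=–, R=–
  X: L=–, R=Y
  P: L=–, R=–
  I: L=–, R=K
  K: L=–, R=–
  Y: L=–, R=Z
  Z: L=–, R=–
  G: L=–, R=–
  A: L=–, R=–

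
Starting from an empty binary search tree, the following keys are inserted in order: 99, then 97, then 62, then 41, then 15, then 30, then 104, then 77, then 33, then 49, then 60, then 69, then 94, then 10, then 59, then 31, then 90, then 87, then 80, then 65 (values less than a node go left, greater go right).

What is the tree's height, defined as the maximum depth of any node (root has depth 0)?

7

Insert 99: tree is empty, so 99 becomes the root.
Insert 97: 97 < 99 → go left. Place as left child of 99.
Insert 62: 62 < 99 → go left; 62 < 97 → go left. Place as left child of 97.
Insert 41: 41 < 99 → go left; 41 < 97 → go left; 41 < 62 → go left. Place as left child of 62.
Insert 15: 15 < 99 → go left; 15 < 97 → go left; 15 < 62 → go left; 15 < 41 → go left. Place as left child of 41.
Insert 30: 30 < 99 → go left; 30 < 97 → go left; 30 < 62 → go left; 30 < 41 → go left; 30 > 15 → go right. Place as right child of 15.
Insert 104: 104 > 99 → go right. Place as right child of 99.
Insert 77: 77 < 99 → go left; 77 < 97 → go left; 77 > 62 → go right. Place as right child of 62.
Insert 33: 33 < 99 → go left; 33 < 97 → go left; 33 < 62 → go left; 33 < 41 → go left; 33 > 15 → go right; 33 > 30 → go right. Place as right child of 30.
Insert 49: 49 < 99 → go left; 49 < 97 → go left; 49 < 62 → go left; 49 > 41 → go right. Place as right child of 41.
Insert 60: 60 < 99 → go left; 60 < 97 → go left; 60 < 62 → go left; 60 > 41 → go right; 60 > 49 → go right. Place as right child of 49.
Insert 69: 69 < 99 → go left; 69 < 97 → go left; 69 > 62 → go right; 69 < 77 → go left. Place as left child of 77.
Insert 94: 94 < 99 → go left; 94 < 97 → go left; 94 > 62 → go right; 94 > 77 → go right. Place as right child of 77.
Insert 10: 10 < 99 → go left; 10 < 97 → go left; 10 < 62 → go left; 10 < 41 → go left; 10 < 15 → go left. Place as left child of 15.
Insert 59: 59 < 99 → go left; 59 < 97 → go left; 59 < 62 → go left; 59 > 41 → go right; 59 > 49 → go right; 59 < 60 → go left. Place as left child of 60.
Insert 31: 31 < 99 → go left; 31 < 97 → go left; 31 < 62 → go left; 31 < 41 → go left; 31 > 15 → go right; 31 > 30 → go right; 31 < 33 → go left. Place as left child of 33.
Insert 90: 90 < 99 → go left; 90 < 97 → go left; 90 > 62 → go right; 90 > 77 → go right; 90 < 94 → go left. Place as left child of 94.
Insert 87: 87 < 99 → go left; 87 < 97 → go left; 87 > 62 → go right; 87 > 77 → go right; 87 < 94 → go left; 87 < 90 → go left. Place as left child of 90.
Insert 80: 80 < 99 → go left; 80 < 97 → go left; 80 > 62 → go right; 80 > 77 → go right; 80 < 94 → go left; 80 < 90 → go left; 80 < 87 → go left. Place as left child of 87.
Insert 65: 65 < 99 → go left; 65 < 97 → go left; 65 > 62 → go right; 65 < 77 → go left; 65 < 69 → go left. Place as left child of 69.

The deepest node is 31 at depth 7.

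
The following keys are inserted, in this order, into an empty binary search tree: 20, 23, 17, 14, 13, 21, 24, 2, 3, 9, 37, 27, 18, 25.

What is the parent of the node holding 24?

20: root
23: right child of 20 (depth 1)
17: left child of 20 (depth 1)
14: left child of 17 (depth 2)
13: left child of 14 (depth 3)
21: left child of 23 (depth 2)
24: right child of 23 (depth 2)
2: left child of 13 (depth 4)
3: right child of 2 (depth 5)
9: right child of 3 (depth 6)
37: right child of 24 (depth 3)
27: left child of 37 (depth 4)
18: right child of 17 (depth 2)
25: left child of 27 (depth 5)

23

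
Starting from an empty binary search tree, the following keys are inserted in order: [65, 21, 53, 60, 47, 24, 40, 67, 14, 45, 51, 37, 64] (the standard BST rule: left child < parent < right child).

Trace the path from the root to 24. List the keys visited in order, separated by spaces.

65: root
21: left child of 65 (depth 1)
53: right child of 21 (depth 2)
60: right child of 53 (depth 3)
47: left child of 53 (depth 3)
24: left child of 47 (depth 4)
40: right child of 24 (depth 5)
67: right child of 65 (depth 1)
14: left child of 21 (depth 2)
45: right child of 40 (depth 6)
51: right child of 47 (depth 4)
37: left child of 40 (depth 6)
64: right child of 60 (depth 4)

65 21 53 47 24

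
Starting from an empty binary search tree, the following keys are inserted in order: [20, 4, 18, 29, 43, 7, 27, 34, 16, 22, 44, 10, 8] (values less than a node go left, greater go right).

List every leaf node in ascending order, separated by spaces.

Insert 20: tree is empty, so 20 becomes the root.
Insert 4: 4 < 20 → go left. Place as left child of 20.
Insert 18: 18 < 20 → go left; 18 > 4 → go right. Place as right child of 4.
Insert 29: 29 > 20 → go right. Place as right child of 20.
Insert 43: 43 > 20 → go right; 43 > 29 → go right. Place as right child of 29.
Insert 7: 7 < 20 → go left; 7 > 4 → go right; 7 < 18 → go left. Place as left child of 18.
Insert 27: 27 > 20 → go right; 27 < 29 → go left. Place as left child of 29.
Insert 34: 34 > 20 → go right; 34 > 29 → go right; 34 < 43 → go left. Place as left child of 43.
Insert 16: 16 < 20 → go left; 16 > 4 → go right; 16 < 18 → go left; 16 > 7 → go right. Place as right child of 7.
Insert 22: 22 > 20 → go right; 22 < 29 → go left; 22 < 27 → go left. Place as left child of 27.
Insert 44: 44 > 20 → go right; 44 > 29 → go right; 44 > 43 → go right. Place as right child of 43.
Insert 10: 10 < 20 → go left; 10 > 4 → go right; 10 < 18 → go left; 10 > 7 → go right; 10 < 16 → go left. Place as left child of 16.
Insert 8: 8 < 20 → go left; 8 > 4 → go right; 8 < 18 → go left; 8 > 7 → go right; 8 < 16 → go left; 8 < 10 → go left. Place as left child of 10.

8 22 34 44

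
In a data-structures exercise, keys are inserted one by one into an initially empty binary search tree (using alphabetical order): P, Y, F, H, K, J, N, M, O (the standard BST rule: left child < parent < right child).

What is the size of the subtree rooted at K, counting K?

P: root
Y: right child of P (depth 1)
F: left child of P (depth 1)
H: right child of F (depth 2)
K: right child of H (depth 3)
J: left child of K (depth 4)
N: right child of K (depth 4)
M: left child of N (depth 5)
O: right child of N (depth 5)

Subtree rooted at K contains: K, J, N, M, O — 5 nodes.

5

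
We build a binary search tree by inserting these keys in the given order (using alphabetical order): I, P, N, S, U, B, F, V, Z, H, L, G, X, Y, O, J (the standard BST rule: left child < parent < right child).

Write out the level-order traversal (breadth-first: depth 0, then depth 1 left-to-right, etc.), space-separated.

I: root
P: right child of I (depth 1)
N: left child of P (depth 2)
S: right child of P (depth 2)
U: right child of S (depth 3)
B: left child of I (depth 1)
F: right child of B (depth 2)
V: right child of U (depth 4)
Z: right child of V (depth 5)
H: right child of F (depth 3)
L: left child of N (depth 3)
G: left child of H (depth 4)
X: left child of Z (depth 6)
Y: right child of X (depth 7)
O: right child of N (depth 3)
J: left child of L (depth 4)

I B P F N S H L O U G J V Z X Y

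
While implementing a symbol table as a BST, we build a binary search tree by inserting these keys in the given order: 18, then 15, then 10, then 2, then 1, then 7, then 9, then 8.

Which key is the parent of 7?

18: root
15: left child of 18 (depth 1)
10: left child of 15 (depth 2)
2: left child of 10 (depth 3)
1: left child of 2 (depth 4)
7: right child of 2 (depth 4)
9: right child of 7 (depth 5)
8: left child of 9 (depth 6)

2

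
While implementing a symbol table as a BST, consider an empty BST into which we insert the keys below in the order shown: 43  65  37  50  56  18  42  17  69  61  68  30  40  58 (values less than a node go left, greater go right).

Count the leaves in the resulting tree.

Insert 43: tree is empty, so 43 becomes the root.
Insert 65: 65 > 43 → go right. Place as right child of 43.
Insert 37: 37 < 43 → go left. Place as left child of 43.
Insert 50: 50 > 43 → go right; 50 < 65 → go left. Place as left child of 65.
Insert 56: 56 > 43 → go right; 56 < 65 → go left; 56 > 50 → go right. Place as right child of 50.
Insert 18: 18 < 43 → go left; 18 < 37 → go left. Place as left child of 37.
Insert 42: 42 < 43 → go left; 42 > 37 → go right. Place as right child of 37.
Insert 17: 17 < 43 → go left; 17 < 37 → go left; 17 < 18 → go left. Place as left child of 18.
Insert 69: 69 > 43 → go right; 69 > 65 → go right. Place as right child of 65.
Insert 61: 61 > 43 → go right; 61 < 65 → go left; 61 > 50 → go right; 61 > 56 → go right. Place as right child of 56.
Insert 68: 68 > 43 → go right; 68 > 65 → go right; 68 < 69 → go left. Place as left child of 69.
Insert 30: 30 < 43 → go left; 30 < 37 → go left; 30 > 18 → go right. Place as right child of 18.
Insert 40: 40 < 43 → go left; 40 > 37 → go right; 40 < 42 → go left. Place as left child of 42.
Insert 58: 58 > 43 → go right; 58 < 65 → go left; 58 > 50 → go right; 58 > 56 → go right; 58 < 61 → go left. Place as left child of 61.

Leaves: 17, 30, 40, 58, 68 — 5 in total.

5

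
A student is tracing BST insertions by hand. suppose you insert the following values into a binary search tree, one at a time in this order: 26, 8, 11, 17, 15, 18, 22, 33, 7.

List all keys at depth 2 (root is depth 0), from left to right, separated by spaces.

7 11

Insert 26: tree is empty, so 26 becomes the root.
Insert 8: 8 < 26 → go left. Place as left child of 26.
Insert 11: 11 < 26 → go left; 11 > 8 → go right. Place as right child of 8.
Insert 17: 17 < 26 → go left; 17 > 8 → go right; 17 > 11 → go right. Place as right child of 11.
Insert 15: 15 < 26 → go left; 15 > 8 → go right; 15 > 11 → go right; 15 < 17 → go left. Place as left child of 17.
Insert 18: 18 < 26 → go left; 18 > 8 → go right; 18 > 11 → go right; 18 > 17 → go right. Place as right child of 17.
Insert 22: 22 < 26 → go left; 22 > 8 → go right; 22 > 11 → go right; 22 > 17 → go right; 22 > 18 → go right. Place as right child of 18.
Insert 33: 33 > 26 → go right. Place as right child of 26.
Insert 7: 7 < 26 → go left; 7 < 8 → go left. Place as left child of 8.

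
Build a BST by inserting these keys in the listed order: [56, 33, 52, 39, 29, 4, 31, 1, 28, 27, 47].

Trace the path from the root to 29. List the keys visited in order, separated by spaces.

56 33 29

56: root
33: left child of 56 (depth 1)
52: right child of 33 (depth 2)
39: left child of 52 (depth 3)
29: left child of 33 (depth 2)
4: left child of 29 (depth 3)
31: right child of 29 (depth 3)
1: left child of 4 (depth 4)
28: right child of 4 (depth 4)
27: left child of 28 (depth 5)
47: right child of 39 (depth 4)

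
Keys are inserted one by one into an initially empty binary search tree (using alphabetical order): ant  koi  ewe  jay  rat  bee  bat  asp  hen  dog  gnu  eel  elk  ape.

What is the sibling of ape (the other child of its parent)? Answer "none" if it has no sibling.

none

Resulting structure (node: left, right):
  ant: L=–, R=koi
  koi: L=ewe, R=rat
  ewe: L=bee, R=jay
  jay: L=hen, R=–
  rat: L=–, R=–
  bee: L=bat, R=dog
  bat: L=asp, R=–
  asp: L=ape, R=–
  hen: L=gnu, R=–
  dog: L=–, R=eel
  gnu: L=–, R=–
  eel: L=–, R=elk
  elk: L=–, R=–
  ape: L=–, R=–

ape's parent is asp, which has only one child.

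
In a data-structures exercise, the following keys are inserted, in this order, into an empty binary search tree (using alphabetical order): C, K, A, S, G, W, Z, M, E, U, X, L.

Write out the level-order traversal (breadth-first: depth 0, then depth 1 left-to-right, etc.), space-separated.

Insert C: tree is empty, so C becomes the root.
Insert K: K > C → go right. Place as right child of C.
Insert A: A < C → go left. Place as left child of C.
Insert S: S > C → go right; S > K → go right. Place as right child of K.
Insert G: G > C → go right; G < K → go left. Place as left child of K.
Insert W: W > C → go right; W > K → go right; W > S → go right. Place as right child of S.
Insert Z: Z > C → go right; Z > K → go right; Z > S → go right; Z > W → go right. Place as right child of W.
Insert M: M > C → go right; M > K → go right; M < S → go left. Place as left child of S.
Insert E: E > C → go right; E < K → go left; E < G → go left. Place as left child of G.
Insert U: U > C → go right; U > K → go right; U > S → go right; U < W → go left. Place as left child of W.
Insert X: X > C → go right; X > K → go right; X > S → go right; X > W → go right; X < Z → go left. Place as left child of Z.
Insert L: L > C → go right; L > K → go right; L < S → go left; L < M → go left. Place as left child of M.

C A K G S E M W L U Z X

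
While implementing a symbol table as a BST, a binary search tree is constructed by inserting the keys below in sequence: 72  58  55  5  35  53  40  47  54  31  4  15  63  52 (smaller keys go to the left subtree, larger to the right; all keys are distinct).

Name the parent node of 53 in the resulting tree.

Insert 72: tree is empty, so 72 becomes the root.
Insert 58: 58 < 72 → go left. Place as left child of 72.
Insert 55: 55 < 72 → go left; 55 < 58 → go left. Place as left child of 58.
Insert 5: 5 < 72 → go left; 5 < 58 → go left; 5 < 55 → go left. Place as left child of 55.
Insert 35: 35 < 72 → go left; 35 < 58 → go left; 35 < 55 → go left; 35 > 5 → go right. Place as right child of 5.
Insert 53: 53 < 72 → go left; 53 < 58 → go left; 53 < 55 → go left; 53 > 5 → go right; 53 > 35 → go right. Place as right child of 35.
Insert 40: 40 < 72 → go left; 40 < 58 → go left; 40 < 55 → go left; 40 > 5 → go right; 40 > 35 → go right; 40 < 53 → go left. Place as left child of 53.
Insert 47: 47 < 72 → go left; 47 < 58 → go left; 47 < 55 → go left; 47 > 5 → go right; 47 > 35 → go right; 47 < 53 → go left; 47 > 40 → go right. Place as right child of 40.
Insert 54: 54 < 72 → go left; 54 < 58 → go left; 54 < 55 → go left; 54 > 5 → go right; 54 > 35 → go right; 54 > 53 → go right. Place as right child of 53.
Insert 31: 31 < 72 → go left; 31 < 58 → go left; 31 < 55 → go left; 31 > 5 → go right; 31 < 35 → go left. Place as left child of 35.
Insert 4: 4 < 72 → go left; 4 < 58 → go left; 4 < 55 → go left; 4 < 5 → go left. Place as left child of 5.
Insert 15: 15 < 72 → go left; 15 < 58 → go left; 15 < 55 → go left; 15 > 5 → go right; 15 < 35 → go left; 15 < 31 → go left. Place as left child of 31.
Insert 63: 63 < 72 → go left; 63 > 58 → go right. Place as right child of 58.
Insert 52: 52 < 72 → go left; 52 < 58 → go left; 52 < 55 → go left; 52 > 5 → go right; 52 > 35 → go right; 52 < 53 → go left; 52 > 40 → go right; 52 > 47 → go right. Place as right child of 47.

35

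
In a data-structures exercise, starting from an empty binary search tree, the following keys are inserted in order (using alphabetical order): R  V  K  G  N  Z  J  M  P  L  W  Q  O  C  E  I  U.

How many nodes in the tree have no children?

7

Insert R: tree is empty, so R becomes the root.
Insert V: V > R → go right. Place as right child of R.
Insert K: K < R → go left. Place as left child of R.
Insert G: G < R → go left; G < K → go left. Place as left child of K.
Insert N: N < R → go left; N > K → go right. Place as right child of K.
Insert Z: Z > R → go right; Z > V → go right. Place as right child of V.
Insert J: J < R → go left; J < K → go left; J > G → go right. Place as right child of G.
Insert M: M < R → go left; M > K → go right; M < N → go left. Place as left child of N.
Insert P: P < R → go left; P > K → go right; P > N → go right. Place as right child of N.
Insert L: L < R → go left; L > K → go right; L < N → go left; L < M → go left. Place as left child of M.
Insert W: W > R → go right; W > V → go right; W < Z → go left. Place as left child of Z.
Insert Q: Q < R → go left; Q > K → go right; Q > N → go right; Q > P → go right. Place as right child of P.
Insert O: O < R → go left; O > K → go right; O > N → go right; O < P → go left. Place as left child of P.
Insert C: C < R → go left; C < K → go left; C < G → go left. Place as left child of G.
Insert E: E < R → go left; E < K → go left; E < G → go left; E > C → go right. Place as right child of C.
Insert I: I < R → go left; I < K → go left; I > G → go right; I < J → go left. Place as left child of J.
Insert U: U > R → go right; U < V → go left. Place as left child of V.

Leaves: E, I, L, O, Q, U, W — 7 in total.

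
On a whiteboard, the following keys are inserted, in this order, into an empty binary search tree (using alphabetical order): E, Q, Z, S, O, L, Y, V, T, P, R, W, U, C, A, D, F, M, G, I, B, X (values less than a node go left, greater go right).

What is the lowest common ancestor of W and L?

E: root
Q: right child of E (depth 1)
Z: right child of Q (depth 2)
S: left child of Z (depth 3)
O: left child of Q (depth 2)
L: left child of O (depth 3)
Y: right child of S (depth 4)
V: left child of Y (depth 5)
T: left child of V (depth 6)
P: right child of O (depth 3)
R: left child of S (depth 4)
W: right child of V (depth 6)
U: right child of T (depth 7)
C: left child of E (depth 1)
A: left child of C (depth 2)
D: right child of C (depth 2)
F: left child of L (depth 4)
M: right child of L (depth 4)
G: right child of F (depth 5)
I: right child of G (depth 6)
B: right child of A (depth 3)
X: right child of W (depth 7)

Path to W: E → Q → Z → S → Y → V → W
Path to L: E → Q → O → L
The paths share a prefix ending at Q, then split left and right.

Q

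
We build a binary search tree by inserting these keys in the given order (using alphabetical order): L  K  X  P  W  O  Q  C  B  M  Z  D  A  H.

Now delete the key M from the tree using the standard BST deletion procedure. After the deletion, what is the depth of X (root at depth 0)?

1

Insert L: tree is empty, so L becomes the root.
Insert K: K < L → go left. Place as left child of L.
Insert X: X > L → go right. Place as right child of L.
Insert P: P > L → go right; P < X → go left. Place as left child of X.
Insert W: W > L → go right; W < X → go left; W > P → go right. Place as right child of P.
Insert O: O > L → go right; O < X → go left; O < P → go left. Place as left child of P.
Insert Q: Q > L → go right; Q < X → go left; Q > P → go right; Q < W → go left. Place as left child of W.
Insert C: C < L → go left; C < K → go left. Place as left child of K.
Insert B: B < L → go left; B < K → go left; B < C → go left. Place as left child of C.
Insert M: M > L → go right; M < X → go left; M < P → go left; M < O → go left. Place as left child of O.
Insert Z: Z > L → go right; Z > X → go right. Place as right child of X.
Insert D: D < L → go left; D < K → go left; D > C → go right. Place as right child of C.
Insert A: A < L → go left; A < K → go left; A < C → go left; A < B → go left. Place as left child of B.
Insert H: H < L → go left; H < K → go left; H > C → go right; H > D → go right. Place as right child of D.

Delete M (at most one child — splice it out).
After deletion, path to X: L → X.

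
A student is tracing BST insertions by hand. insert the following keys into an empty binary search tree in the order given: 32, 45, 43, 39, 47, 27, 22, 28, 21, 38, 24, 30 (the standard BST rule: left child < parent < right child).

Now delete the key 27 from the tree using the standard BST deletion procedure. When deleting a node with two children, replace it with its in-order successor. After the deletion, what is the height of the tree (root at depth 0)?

32: root
45: right child of 32 (depth 1)
43: left child of 45 (depth 2)
39: left child of 43 (depth 3)
47: right child of 45 (depth 2)
27: left child of 32 (depth 1)
22: left child of 27 (depth 2)
28: right child of 27 (depth 2)
21: left child of 22 (depth 3)
38: left child of 39 (depth 4)
24: right child of 22 (depth 3)
30: right child of 28 (depth 3)

Delete 27 (two children — replace with in-order successor).
After deletion, deepest node is 38 at depth 4.

4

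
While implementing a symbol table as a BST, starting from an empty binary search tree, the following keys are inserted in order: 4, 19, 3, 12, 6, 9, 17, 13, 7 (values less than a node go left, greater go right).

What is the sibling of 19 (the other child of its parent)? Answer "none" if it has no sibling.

3

Insert 4: tree is empty, so 4 becomes the root.
Insert 19: 19 > 4 → go right. Place as right child of 4.
Insert 3: 3 < 4 → go left. Place as left child of 4.
Insert 12: 12 > 4 → go right; 12 < 19 → go left. Place as left child of 19.
Insert 6: 6 > 4 → go right; 6 < 19 → go left; 6 < 12 → go left. Place as left child of 12.
Insert 9: 9 > 4 → go right; 9 < 19 → go left; 9 < 12 → go left; 9 > 6 → go right. Place as right child of 6.
Insert 17: 17 > 4 → go right; 17 < 19 → go left; 17 > 12 → go right. Place as right child of 12.
Insert 13: 13 > 4 → go right; 13 < 19 → go left; 13 > 12 → go right; 13 < 17 → go left. Place as left child of 17.
Insert 7: 7 > 4 → go right; 7 < 19 → go left; 7 < 12 → go left; 7 > 6 → go right; 7 < 9 → go left. Place as left child of 9.

19's parent is 4; the other child of 4 is 3.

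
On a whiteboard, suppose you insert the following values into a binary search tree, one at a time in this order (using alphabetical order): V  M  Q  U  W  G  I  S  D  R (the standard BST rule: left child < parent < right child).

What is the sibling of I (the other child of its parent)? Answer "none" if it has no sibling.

V: root
M: left child of V (depth 1)
Q: right child of M (depth 2)
U: right child of Q (depth 3)
W: right child of V (depth 1)
G: left child of M (depth 2)
I: right child of G (depth 3)
S: left child of U (depth 4)
D: left child of G (depth 3)
R: left child of S (depth 5)

I's parent is G; the other child of G is D.

D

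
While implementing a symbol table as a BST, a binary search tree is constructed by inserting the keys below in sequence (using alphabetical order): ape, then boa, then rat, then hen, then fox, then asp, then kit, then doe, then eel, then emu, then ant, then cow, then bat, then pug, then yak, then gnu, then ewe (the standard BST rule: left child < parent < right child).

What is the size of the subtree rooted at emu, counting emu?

2

Resulting structure (node: left, right):
  ape: L=ant, R=boa
  boa: L=asp, R=rat
  rat: L=hen, R=yak
  hen: L=fox, R=kit
  fox: L=doe, R=gnu
  asp: L=–, R=bat
  kit: L=–, R=pug
  doe: L=cow, R=eel
  eel: L=–, R=emu
  emu: L=–, R=ewe
  ant: L=–, R=–
  cow: L=–, R=–
  bat: L=–, R=–
  pug: L=–, R=–
  yak: L=–, R=–
  gnu: L=–, R=–
  ewe: L=–, R=–

Subtree rooted at emu contains: emu, ewe — 2 nodes.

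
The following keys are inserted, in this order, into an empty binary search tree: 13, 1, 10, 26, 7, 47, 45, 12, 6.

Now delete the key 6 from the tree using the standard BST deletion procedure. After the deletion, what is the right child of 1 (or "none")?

13: root
1: left child of 13 (depth 1)
10: right child of 1 (depth 2)
26: right child of 13 (depth 1)
7: left child of 10 (depth 3)
47: right child of 26 (depth 2)
45: left child of 47 (depth 3)
12: right child of 10 (depth 3)
6: left child of 7 (depth 4)

Delete 6 (at most one child — splice it out).
After deletion, 1's right child: 10.

10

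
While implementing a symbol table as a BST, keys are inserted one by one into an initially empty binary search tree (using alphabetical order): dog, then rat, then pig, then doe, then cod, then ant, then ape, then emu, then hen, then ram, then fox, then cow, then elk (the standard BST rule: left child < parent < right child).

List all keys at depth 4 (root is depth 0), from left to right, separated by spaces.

dog: root
rat: right child of dog (depth 1)
pig: left child of rat (depth 2)
doe: left child of dog (depth 1)
cod: left child of doe (depth 2)
ant: left child of cod (depth 3)
ape: right child of ant (depth 4)
emu: left child of pig (depth 3)
hen: right child of emu (depth 4)
ram: right child of pig (depth 3)
fox: left child of hen (depth 5)
cow: right child of cod (depth 3)
elk: left child of emu (depth 4)

ape elk hen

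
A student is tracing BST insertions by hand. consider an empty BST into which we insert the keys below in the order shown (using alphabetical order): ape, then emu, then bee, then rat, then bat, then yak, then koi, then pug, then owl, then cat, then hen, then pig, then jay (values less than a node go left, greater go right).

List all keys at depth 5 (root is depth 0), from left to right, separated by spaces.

Insert ape: tree is empty, so ape becomes the root.
Insert emu: emu > ape → go right. Place as right child of ape.
Insert bee: bee > ape → go right; bee < emu → go left. Place as left child of emu.
Insert rat: rat > ape → go right; rat > emu → go right. Place as right child of emu.
Insert bat: bat > ape → go right; bat < emu → go left; bat < bee → go left. Place as left child of bee.
Insert yak: yak > ape → go right; yak > emu → go right; yak > rat → go right. Place as right child of rat.
Insert koi: koi > ape → go right; koi > emu → go right; koi < rat → go left. Place as left child of rat.
Insert pug: pug > ape → go right; pug > emu → go right; pug < rat → go left; pug > koi → go right. Place as right child of koi.
Insert owl: owl > ape → go right; owl > emu → go right; owl < rat → go left; owl > koi → go right; owl < pug → go left. Place as left child of pug.
Insert cat: cat > ape → go right; cat < emu → go left; cat > bee → go right. Place as right child of bee.
Insert hen: hen > ape → go right; hen > emu → go right; hen < rat → go left; hen < koi → go left. Place as left child of koi.
Insert pig: pig > ape → go right; pig > emu → go right; pig < rat → go left; pig > koi → go right; pig < pug → go left; pig > owl → go right. Place as right child of owl.
Insert jay: jay > ape → go right; jay > emu → go right; jay < rat → go left; jay < koi → go left; jay > hen → go right. Place as right child of hen.

jay owl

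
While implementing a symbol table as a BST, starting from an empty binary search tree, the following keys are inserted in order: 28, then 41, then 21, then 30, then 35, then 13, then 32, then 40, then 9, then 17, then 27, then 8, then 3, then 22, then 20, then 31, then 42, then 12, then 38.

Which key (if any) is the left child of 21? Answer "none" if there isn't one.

13

28: root
41: right child of 28 (depth 1)
21: left child of 28 (depth 1)
30: left child of 41 (depth 2)
35: right child of 30 (depth 3)
13: left child of 21 (depth 2)
32: left child of 35 (depth 4)
40: right child of 35 (depth 4)
9: left child of 13 (depth 3)
17: right child of 13 (depth 3)
27: right child of 21 (depth 2)
8: left child of 9 (depth 4)
3: left child of 8 (depth 5)
22: left child of 27 (depth 3)
20: right child of 17 (depth 4)
31: left child of 32 (depth 5)
42: right child of 41 (depth 2)
12: right child of 9 (depth 4)
38: left child of 40 (depth 5)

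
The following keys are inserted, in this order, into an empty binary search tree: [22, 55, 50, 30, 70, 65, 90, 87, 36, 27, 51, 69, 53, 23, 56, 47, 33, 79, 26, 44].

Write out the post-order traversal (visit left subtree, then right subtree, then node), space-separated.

22: root
55: right child of 22 (depth 1)
50: left child of 55 (depth 2)
30: left child of 50 (depth 3)
70: right child of 55 (depth 2)
65: left child of 70 (depth 3)
90: right child of 70 (depth 3)
87: left child of 90 (depth 4)
36: right child of 30 (depth 4)
27: left child of 30 (depth 4)
51: right child of 50 (depth 3)
69: right child of 65 (depth 4)
53: right child of 51 (depth 4)
23: left child of 27 (depth 5)
56: left child of 65 (depth 4)
47: right child of 36 (depth 5)
33: left child of 36 (depth 5)
79: left child of 87 (depth 5)
26: right child of 23 (depth 6)
44: left child of 47 (depth 6)

26 23 27 33 44 47 36 30 53 51 50 56 69 65 79 87 90 70 55 22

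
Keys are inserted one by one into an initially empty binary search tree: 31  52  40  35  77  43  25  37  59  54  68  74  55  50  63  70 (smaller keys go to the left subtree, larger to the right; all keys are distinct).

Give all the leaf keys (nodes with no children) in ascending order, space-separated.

Insert 31: tree is empty, so 31 becomes the root.
Insert 52: 52 > 31 → go right. Place as right child of 31.
Insert 40: 40 > 31 → go right; 40 < 52 → go left. Place as left child of 52.
Insert 35: 35 > 31 → go right; 35 < 52 → go left; 35 < 40 → go left. Place as left child of 40.
Insert 77: 77 > 31 → go right; 77 > 52 → go right. Place as right child of 52.
Insert 43: 43 > 31 → go right; 43 < 52 → go left; 43 > 40 → go right. Place as right child of 40.
Insert 25: 25 < 31 → go left. Place as left child of 31.
Insert 37: 37 > 31 → go right; 37 < 52 → go left; 37 < 40 → go left; 37 > 35 → go right. Place as right child of 35.
Insert 59: 59 > 31 → go right; 59 > 52 → go right; 59 < 77 → go left. Place as left child of 77.
Insert 54: 54 > 31 → go right; 54 > 52 → go right; 54 < 77 → go left; 54 < 59 → go left. Place as left child of 59.
Insert 68: 68 > 31 → go right; 68 > 52 → go right; 68 < 77 → go left; 68 > 59 → go right. Place as right child of 59.
Insert 74: 74 > 31 → go right; 74 > 52 → go right; 74 < 77 → go left; 74 > 59 → go right; 74 > 68 → go right. Place as right child of 68.
Insert 55: 55 > 31 → go right; 55 > 52 → go right; 55 < 77 → go left; 55 < 59 → go left; 55 > 54 → go right. Place as right child of 54.
Insert 50: 50 > 31 → go right; 50 < 52 → go left; 50 > 40 → go right; 50 > 43 → go right. Place as right child of 43.
Insert 63: 63 > 31 → go right; 63 > 52 → go right; 63 < 77 → go left; 63 > 59 → go right; 63 < 68 → go left. Place as left child of 68.
Insert 70: 70 > 31 → go right; 70 > 52 → go right; 70 < 77 → go left; 70 > 59 → go right; 70 > 68 → go right; 70 < 74 → go left. Place as left child of 74.

25 37 50 55 63 70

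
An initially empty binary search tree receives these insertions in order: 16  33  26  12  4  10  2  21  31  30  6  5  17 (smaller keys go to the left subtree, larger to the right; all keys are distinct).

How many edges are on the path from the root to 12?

1

Resulting structure (node: left, right):
  16: L=12, R=33
  33: L=26, R=–
  26: L=21, R=31
  12: L=4, R=–
  4: L=2, R=10
  10: L=6, R=–
  2: L=–, R=–
  21: L=17, R=–
  31: L=30, R=–
  30: L=–, R=–
  6: L=5, R=–
  5: L=–, R=–
  17: L=–, R=–

Path to 12: 16 → 12, which is 1 edge.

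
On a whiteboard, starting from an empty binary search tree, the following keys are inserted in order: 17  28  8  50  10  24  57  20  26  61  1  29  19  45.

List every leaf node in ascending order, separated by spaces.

1 10 19 26 45 61

Resulting structure (node: left, right):
  17: L=8, R=28
  28: L=24, R=50
  8: L=1, R=10
  50: L=29, R=57
  10: L=–, R=–
  24: L=20, R=26
  57: L=–, R=61
  20: L=19, R=–
  26: L=–, R=–
  61: L=–, R=–
  1: L=–, R=–
  29: L=–, R=45
  19: L=–, R=–
  45: L=–, R=–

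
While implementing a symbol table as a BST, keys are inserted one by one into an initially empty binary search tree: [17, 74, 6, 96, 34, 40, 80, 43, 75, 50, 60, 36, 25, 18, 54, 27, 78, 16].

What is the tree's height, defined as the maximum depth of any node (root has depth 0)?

Resulting structure (node: left, right):
  17: L=6, R=74
  74: L=34, R=96
  6: L=–, R=16
  96: L=80, R=–
  34: L=25, R=40
  40: L=36, R=43
  80: L=75, R=–
  43: L=–, R=50
  75: L=–, R=78
  50: L=–, R=60
  60: L=54, R=–
  36: L=–, R=–
  25: L=18, R=27
  18: L=–, R=–
  54: L=–, R=–
  27: L=–, R=–
  78: L=–, R=–
  16: L=–, R=–

The deepest node is 54 at depth 7.

7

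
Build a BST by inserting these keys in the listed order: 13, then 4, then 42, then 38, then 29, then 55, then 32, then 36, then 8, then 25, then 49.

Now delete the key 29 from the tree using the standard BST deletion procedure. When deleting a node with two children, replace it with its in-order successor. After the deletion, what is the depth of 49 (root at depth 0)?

Resulting structure (node: left, right):
  13: L=4, R=42
  4: L=–, R=8
  42: L=38, R=55
  38: L=29, R=–
  29: L=25, R=32
  55: L=49, R=–
  32: L=–, R=36
  36: L=–, R=–
  8: L=–, R=–
  25: L=–, R=–
  49: L=–, R=–

Delete 29 (two children — replace with in-order successor).
After deletion, path to 49: 13 → 42 → 55 → 49.

3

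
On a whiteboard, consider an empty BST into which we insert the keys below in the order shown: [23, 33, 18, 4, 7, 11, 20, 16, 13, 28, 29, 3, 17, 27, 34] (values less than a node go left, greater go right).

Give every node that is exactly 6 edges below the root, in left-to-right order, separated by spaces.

Insert 23: tree is empty, so 23 becomes the root.
Insert 33: 33 > 23 → go right. Place as right child of 23.
Insert 18: 18 < 23 → go left. Place as left child of 23.
Insert 4: 4 < 23 → go left; 4 < 18 → go left. Place as left child of 18.
Insert 7: 7 < 23 → go left; 7 < 18 → go left; 7 > 4 → go right. Place as right child of 4.
Insert 11: 11 < 23 → go left; 11 < 18 → go left; 11 > 4 → go right; 11 > 7 → go right. Place as right child of 7.
Insert 20: 20 < 23 → go left; 20 > 18 → go right. Place as right child of 18.
Insert 16: 16 < 23 → go left; 16 < 18 → go left; 16 > 4 → go right; 16 > 7 → go right; 16 > 11 → go right. Place as right child of 11.
Insert 13: 13 < 23 → go left; 13 < 18 → go left; 13 > 4 → go right; 13 > 7 → go right; 13 > 11 → go right; 13 < 16 → go left. Place as left child of 16.
Insert 28: 28 > 23 → go right; 28 < 33 → go left. Place as left child of 33.
Insert 29: 29 > 23 → go right; 29 < 33 → go left; 29 > 28 → go right. Place as right child of 28.
Insert 3: 3 < 23 → go left; 3 < 18 → go left; 3 < 4 → go left. Place as left child of 4.
Insert 17: 17 < 23 → go left; 17 < 18 → go left; 17 > 4 → go right; 17 > 7 → go right; 17 > 11 → go right; 17 > 16 → go right. Place as right child of 16.
Insert 27: 27 > 23 → go right; 27 < 33 → go left; 27 < 28 → go left. Place as left child of 28.
Insert 34: 34 > 23 → go right; 34 > 33 → go right. Place as right child of 33.

13 17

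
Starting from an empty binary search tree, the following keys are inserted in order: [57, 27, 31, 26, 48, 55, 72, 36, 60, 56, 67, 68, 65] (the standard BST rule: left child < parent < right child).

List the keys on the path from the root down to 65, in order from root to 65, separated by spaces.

57 72 60 67 65

57: root
27: left child of 57 (depth 1)
31: right child of 27 (depth 2)
26: left child of 27 (depth 2)
48: right child of 31 (depth 3)
55: right child of 48 (depth 4)
72: right child of 57 (depth 1)
36: left child of 48 (depth 4)
60: left child of 72 (depth 2)
56: right child of 55 (depth 5)
67: right child of 60 (depth 3)
68: right child of 67 (depth 4)
65: left child of 67 (depth 4)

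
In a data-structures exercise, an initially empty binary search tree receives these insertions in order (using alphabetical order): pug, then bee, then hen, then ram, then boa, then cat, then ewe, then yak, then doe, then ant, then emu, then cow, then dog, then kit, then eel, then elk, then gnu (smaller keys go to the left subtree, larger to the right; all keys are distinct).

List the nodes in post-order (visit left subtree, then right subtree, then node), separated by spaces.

ant cow elk eel dog emu doe gnu ewe cat boa kit hen bee yak ram pug

Insert pug: tree is empty, so pug becomes the root.
Insert bee: bee < pug → go left. Place as left child of pug.
Insert hen: hen < pug → go left; hen > bee → go right. Place as right child of bee.
Insert ram: ram > pug → go right. Place as right child of pug.
Insert boa: boa < pug → go left; boa > bee → go right; boa < hen → go left. Place as left child of hen.
Insert cat: cat < pug → go left; cat > bee → go right; cat < hen → go left; cat > boa → go right. Place as right child of boa.
Insert ewe: ewe < pug → go left; ewe > bee → go right; ewe < hen → go left; ewe > boa → go right; ewe > cat → go right. Place as right child of cat.
Insert yak: yak > pug → go right; yak > ram → go right. Place as right child of ram.
Insert doe: doe < pug → go left; doe > bee → go right; doe < hen → go left; doe > boa → go right; doe > cat → go right; doe < ewe → go left. Place as left child of ewe.
Insert ant: ant < pug → go left; ant < bee → go left. Place as left child of bee.
Insert emu: emu < pug → go left; emu > bee → go right; emu < hen → go left; emu > boa → go right; emu > cat → go right; emu < ewe → go left; emu > doe → go right. Place as right child of doe.
Insert cow: cow < pug → go left; cow > bee → go right; cow < hen → go left; cow > boa → go right; cow > cat → go right; cow < ewe → go left; cow < doe → go left. Place as left child of doe.
Insert dog: dog < pug → go left; dog > bee → go right; dog < hen → go left; dog > boa → go right; dog > cat → go right; dog < ewe → go left; dog > doe → go right; dog < emu → go left. Place as left child of emu.
Insert kit: kit < pug → go left; kit > bee → go right; kit > hen → go right. Place as right child of hen.
Insert eel: eel < pug → go left; eel > bee → go right; eel < hen → go left; eel > boa → go right; eel > cat → go right; eel < ewe → go left; eel > doe → go right; eel < emu → go left; eel > dog → go right. Place as right child of dog.
Insert elk: elk < pug → go left; elk > bee → go right; elk < hen → go left; elk > boa → go right; elk > cat → go right; elk < ewe → go left; elk > doe → go right; elk < emu → go left; elk > dog → go right; elk > eel → go right. Place as right child of eel.
Insert gnu: gnu < pug → go left; gnu > bee → go right; gnu < hen → go left; gnu > boa → go right; gnu > cat → go right; gnu > ewe → go right. Place as right child of ewe.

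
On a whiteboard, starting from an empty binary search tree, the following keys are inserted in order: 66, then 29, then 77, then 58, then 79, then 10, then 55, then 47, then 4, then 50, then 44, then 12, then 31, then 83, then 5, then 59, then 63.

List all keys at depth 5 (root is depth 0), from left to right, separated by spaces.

Insert 66: tree is empty, so 66 becomes the root.
Insert 29: 29 < 66 → go left. Place as left child of 66.
Insert 77: 77 > 66 → go right. Place as right child of 66.
Insert 58: 58 < 66 → go left; 58 > 29 → go right. Place as right child of 29.
Insert 79: 79 > 66 → go right; 79 > 77 → go right. Place as right child of 77.
Insert 10: 10 < 66 → go left; 10 < 29 → go left. Place as left child of 29.
Insert 55: 55 < 66 → go left; 55 > 29 → go right; 55 < 58 → go left. Place as left child of 58.
Insert 47: 47 < 66 → go left; 47 > 29 → go right; 47 < 58 → go left; 47 < 55 → go left. Place as left child of 55.
Insert 4: 4 < 66 → go left; 4 < 29 → go left; 4 < 10 → go left. Place as left child of 10.
Insert 50: 50 < 66 → go left; 50 > 29 → go right; 50 < 58 → go left; 50 < 55 → go left; 50 > 47 → go right. Place as right child of 47.
Insert 44: 44 < 66 → go left; 44 > 29 → go right; 44 < 58 → go left; 44 < 55 → go left; 44 < 47 → go left. Place as left child of 47.
Insert 12: 12 < 66 → go left; 12 < 29 → go left; 12 > 10 → go right. Place as right child of 10.
Insert 31: 31 < 66 → go left; 31 > 29 → go right; 31 < 58 → go left; 31 < 55 → go left; 31 < 47 → go left; 31 < 44 → go left. Place as left child of 44.
Insert 83: 83 > 66 → go right; 83 > 77 → go right; 83 > 79 → go right. Place as right child of 79.
Insert 5: 5 < 66 → go left; 5 < 29 → go left; 5 < 10 → go left; 5 > 4 → go right. Place as right child of 4.
Insert 59: 59 < 66 → go left; 59 > 29 → go right; 59 > 58 → go right. Place as right child of 58.
Insert 63: 63 < 66 → go left; 63 > 29 → go right; 63 > 58 → go right; 63 > 59 → go right. Place as right child of 59.

44 50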